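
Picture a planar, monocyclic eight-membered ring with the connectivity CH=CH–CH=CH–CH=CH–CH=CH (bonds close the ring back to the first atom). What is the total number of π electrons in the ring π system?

8

The p orbitals form a continuous loop: every atom in a ring double bond is sp² and brings one electron to the p orbital. The ring is fully conjugated.
π-electron count: 4 × 2 = 8 from the 4 double-bond units.
(This ring is cyclooctatetraene.)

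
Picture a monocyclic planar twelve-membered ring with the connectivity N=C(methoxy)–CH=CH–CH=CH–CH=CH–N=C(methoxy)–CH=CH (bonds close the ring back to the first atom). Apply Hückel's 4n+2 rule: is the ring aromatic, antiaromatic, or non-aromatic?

Antiaromatic

The p orbitals form a continuous loop: every atom in a ring double bond is sp² and brings one electron to the p orbital; each =N– nitrogen is pyridine-type (lone pair in the sp² plane, one electron in the p orbital). The ring is fully conjugated.
Tallying contributions gives 6 × 2 = 12 from the 6 double-bond units.
With 12 = 4·3 π electrons, Hückel's rule classifies the planar ring as antiaromatic.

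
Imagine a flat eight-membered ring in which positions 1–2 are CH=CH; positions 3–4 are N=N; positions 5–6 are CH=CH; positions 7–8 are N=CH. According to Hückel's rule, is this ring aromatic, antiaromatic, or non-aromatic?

Check conjugation: the double-bond atoms are sp², each contributing one p electron; each =N– nitrogen is pyridine-type (lone pair in the sp² plane, one electron in the p orbital) — every position has a p orbital, so the cyclic π system is continuous.
Counting π electrons: 4 × 2 = 8 from the 4 double-bond units.
With 8 = 4·2 π electrons, Hückel's rule classifies the planar ring as antiaromatic.

Antiaromatic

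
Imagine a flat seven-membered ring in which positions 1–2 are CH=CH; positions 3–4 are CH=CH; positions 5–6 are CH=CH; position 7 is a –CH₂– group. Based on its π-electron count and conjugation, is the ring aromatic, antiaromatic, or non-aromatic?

At the CH2 position, the tetrahedral CH₂ carbon is sp³ and has no p orbital in the ring π system; the ring's p-orbital overlap is broken there.
A ring that is not fully conjugated cannot be aromatic or antiaromatic regardless of its π-electron count.

Non-aromatic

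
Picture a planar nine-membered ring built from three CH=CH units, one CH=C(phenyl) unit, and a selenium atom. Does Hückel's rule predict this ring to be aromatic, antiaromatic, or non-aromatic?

All ring atoms are sp² and supply a p orbital to the ring (each doubly-bonded ring atom is sp² with one p-orbital electron; the selenium donates one lone pair from its p orbital); the conjugation is uninterrupted.
Counting π electrons: 4 × 2 = 8 from the double-bond units + 2 from the Se atom = 10.
Since 10 = 4·2 + 2, the ring meets the 4n+2 criterion.

Aromatic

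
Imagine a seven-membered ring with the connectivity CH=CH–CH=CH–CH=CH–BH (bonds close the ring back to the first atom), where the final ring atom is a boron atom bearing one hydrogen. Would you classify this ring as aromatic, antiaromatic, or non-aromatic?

Check conjugation: each doubly-bonded ring atom is sp² with one p-orbital electron; the boron has an empty p orbital — every position has a p orbital, so the cyclic π system is continuous.
Adding the contributions, 3 × 2 = 6 from the double-bond units + 0 from the BH atom = 6.
Since 6 = 4·1 + 2, the ring meets the 4n+2 criterion.

Aromatic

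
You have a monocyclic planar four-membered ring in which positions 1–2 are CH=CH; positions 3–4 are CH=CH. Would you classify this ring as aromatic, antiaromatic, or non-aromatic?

Antiaromatic

The p orbitals form a continuous loop: the double-bond atoms are sp², each contributing one p electron. The ring is fully conjugated.
π-electron count: 2 × 2 = 4 from the 2 double-bond units.
With 4 = 4·1 π electrons, Hückel's rule classifies the planar ring as antiaromatic.
(The species described is cyclobutadiene.)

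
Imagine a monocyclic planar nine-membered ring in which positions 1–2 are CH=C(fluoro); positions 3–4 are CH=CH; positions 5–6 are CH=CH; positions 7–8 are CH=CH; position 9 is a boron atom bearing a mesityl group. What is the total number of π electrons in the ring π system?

8

Check conjugation: every atom in a ring double bond is sp² and brings one electron to the p orbital; the boron has an empty p orbital — every position has a p orbital, so the cyclic π system is continuous.
Tallying contributions gives 4 × 2 = 8 from the double-bond units + 0 from the B(mesityl) atom = 8.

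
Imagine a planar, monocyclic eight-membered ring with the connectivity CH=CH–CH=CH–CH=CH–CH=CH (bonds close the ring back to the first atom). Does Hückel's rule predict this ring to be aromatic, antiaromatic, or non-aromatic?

Antiaromatic

The p orbitals form a continuous loop: the double-bond atoms are sp², each contributing one p electron. The ring is fully conjugated.
Adding the contributions, 4 × 2 = 8 from the 4 double-bond units.
8 is a 4n count (n = 2), so the planar conjugated ring is antiaromatic.
This is cyclooctatetraene.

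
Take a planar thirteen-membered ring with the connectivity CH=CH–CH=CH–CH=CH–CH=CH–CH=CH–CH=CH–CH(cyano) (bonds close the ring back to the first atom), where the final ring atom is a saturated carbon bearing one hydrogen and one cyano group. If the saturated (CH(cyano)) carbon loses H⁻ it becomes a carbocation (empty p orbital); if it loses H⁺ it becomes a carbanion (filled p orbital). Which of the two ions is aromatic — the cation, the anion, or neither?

The anion

In either ion the ring is fully conjugated: every atom, including the new sp² carbon, supplies a p orbital.
Cation: 6 × 2 + 0 = 12 π electrons → 4(3), antiaromatic.
Anion: 6 × 2 + 2 = 14 π electrons → 4(3)+2, aromatic.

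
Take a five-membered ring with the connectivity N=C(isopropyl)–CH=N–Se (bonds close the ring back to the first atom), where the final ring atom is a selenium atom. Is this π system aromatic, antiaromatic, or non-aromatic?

The p orbitals form a continuous loop: the double-bond atoms are sp², each contributing one p electron; each sp² =N– keeps its lone pair in-plane and puts one electron into the π system; the selenium donates one lone pair from its p orbital. The ring is fully conjugated.
Tallying contributions gives 2 × 2 = 4 from the double-bond units + 2 from the Se atom = 6.
6 = 4(1) + 2, which satisfies Hückel's 4n+2 rule.

Aromatic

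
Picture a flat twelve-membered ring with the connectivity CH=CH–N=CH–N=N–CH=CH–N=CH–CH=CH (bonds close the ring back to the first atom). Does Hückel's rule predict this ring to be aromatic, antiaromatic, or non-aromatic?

Antiaromatic

The p orbitals form a continuous loop: every atom in a ring double bond is sp² and brings one electron to the p orbital; each =N– nitrogen is pyridine-type (lone pair in the sp² plane, one electron in the p orbital). The ring is fully conjugated.
Adding the contributions, 6 × 2 = 12 from the 6 double-bond units.
12 = 4(3); a planar, fully conjugated 4n system is antiaromatic.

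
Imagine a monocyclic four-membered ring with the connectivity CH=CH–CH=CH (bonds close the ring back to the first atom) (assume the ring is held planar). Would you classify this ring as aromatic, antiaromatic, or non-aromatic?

Antiaromatic

Every ring atom contributes a p orbital perpendicular to the ring (every atom in a ring double bond is sp² and brings one electron to the p orbital), so the π system is cyclic and fully conjugated.
Tallying contributions gives 2 × 2 = 4 from the 2 double-bond units.
4 is a 4n count (n = 1), so the planar conjugated ring is antiaromatic.
(This ring is cyclobutadiene.)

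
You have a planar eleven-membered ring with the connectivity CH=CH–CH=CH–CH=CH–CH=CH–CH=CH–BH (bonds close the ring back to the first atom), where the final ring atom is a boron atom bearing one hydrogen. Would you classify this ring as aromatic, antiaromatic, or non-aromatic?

Every ring atom contributes a p orbital perpendicular to the ring (every atom in a ring double bond is sp² and brings one electron to the p orbital; the boron has an empty p orbital), so the π system is cyclic and fully conjugated.
Tallying contributions gives 5 × 2 = 10 from the double-bond units + 0 from the BH atom = 10.
Since 10 = 4·2 + 2, the ring meets the 4n+2 criterion.

Aromatic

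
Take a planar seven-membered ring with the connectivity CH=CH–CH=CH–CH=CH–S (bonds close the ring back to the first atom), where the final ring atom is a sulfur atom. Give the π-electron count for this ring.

Check conjugation: every atom in a ring double bond is sp² and brings one electron to the p orbital; the sulfur donates one lone pair from its p orbital — every position has a p orbital, so the cyclic π system is continuous.
Counting π electrons: 3 × 2 = 6 from the double-bond units + 2 from the S atom = 8.

8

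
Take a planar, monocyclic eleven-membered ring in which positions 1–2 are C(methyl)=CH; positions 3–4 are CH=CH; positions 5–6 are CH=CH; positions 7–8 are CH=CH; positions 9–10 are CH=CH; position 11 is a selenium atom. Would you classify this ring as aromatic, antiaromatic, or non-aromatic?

Antiaromatic

Check conjugation: every atom in a ring double bond is sp² and brings one electron to the p orbital; the selenium donates one lone pair from its p orbital — every position has a p orbital, so the cyclic π system is continuous.
Counting π electrons: 5 × 2 = 10 from the double-bond units + 2 from the Se atom = 12.
12 is a 4n count (n = 3), so the planar conjugated ring is antiaromatic.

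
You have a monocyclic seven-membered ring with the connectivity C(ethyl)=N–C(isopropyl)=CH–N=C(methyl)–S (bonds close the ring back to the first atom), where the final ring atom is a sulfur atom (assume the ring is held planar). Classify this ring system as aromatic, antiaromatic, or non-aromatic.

Antiaromatic

Check conjugation: the double-bond atoms are sp², each contributing one p electron; each =N– nitrogen is pyridine-type (lone pair in the sp² plane, one electron in the p orbital); the sulfur donates one lone pair from its p orbital — every position has a p orbital, so the cyclic π system is continuous.
Tallying contributions gives 3 × 2 = 6 from the double-bond units + 2 from the S atom = 8.
A 4n π count (8, n = 2) in a planar conjugated ring means antiaromatic.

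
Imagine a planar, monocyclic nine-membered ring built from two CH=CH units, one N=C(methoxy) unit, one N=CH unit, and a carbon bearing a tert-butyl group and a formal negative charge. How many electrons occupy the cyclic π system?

The p orbitals form a continuous loop: the double-bond atoms are sp², each contributing one p electron; each sp² =N– keeps its lone pair in-plane and puts one electron into the π system; the carbanion's lone pair occupies the p orbital. The ring is fully conjugated.
Tallying contributions gives 4 × 2 = 8 from the double-bond units + 2 from the C(tert-butyl)(-) atom = 10.

10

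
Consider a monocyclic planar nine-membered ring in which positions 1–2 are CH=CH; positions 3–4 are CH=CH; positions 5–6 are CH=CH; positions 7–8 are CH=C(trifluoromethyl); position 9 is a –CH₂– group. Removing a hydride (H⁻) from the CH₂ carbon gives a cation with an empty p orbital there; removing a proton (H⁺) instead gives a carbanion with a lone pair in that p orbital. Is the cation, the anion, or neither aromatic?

The anion

In both ions every ring atom is sp² and contributes a p orbital, so both rings are fully conjugated.
Cation: 4 × 2 + 0 = 8 π electrons → 4(2), antiaromatic.
Anion: 4 × 2 + 2 = 10 π electrons → 4(2)+2, aromatic.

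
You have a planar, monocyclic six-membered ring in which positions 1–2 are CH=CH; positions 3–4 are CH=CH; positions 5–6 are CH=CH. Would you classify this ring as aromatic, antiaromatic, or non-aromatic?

Aromatic

Check conjugation: each doubly-bonded ring atom is sp² with one p-orbital electron — every position has a p orbital, so the cyclic π system is continuous.
Adding the contributions, 3 × 2 = 6 from the 3 double-bond units.
Since 6 = 4·1 + 2, the ring meets the 4n+2 criterion.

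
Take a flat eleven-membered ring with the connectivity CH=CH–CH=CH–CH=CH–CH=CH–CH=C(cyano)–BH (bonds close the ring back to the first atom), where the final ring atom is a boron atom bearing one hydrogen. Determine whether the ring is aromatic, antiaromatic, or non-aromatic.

All ring atoms are sp² and supply a p orbital to the ring (each doubly-bonded ring atom is sp² with one p-orbital electron; the boron has an empty p orbital); the conjugation is uninterrupted.
Counting π electrons: 5 × 2 = 10 from the double-bond units + 0 from the BH atom = 10.
Since 10 = 4·2 + 2, the ring meets the 4n+2 criterion.

Aromatic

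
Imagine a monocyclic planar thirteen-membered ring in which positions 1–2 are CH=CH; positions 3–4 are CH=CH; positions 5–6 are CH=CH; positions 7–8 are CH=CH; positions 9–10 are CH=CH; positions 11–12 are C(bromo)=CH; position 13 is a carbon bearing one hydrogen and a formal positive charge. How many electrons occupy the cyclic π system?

All ring atoms are sp² and supply a p orbital to the ring (the double-bond atoms are sp², each contributing one p electron; the carbocation has an empty p orbital); the conjugation is uninterrupted.
Counting π electrons: 6 × 2 = 12 from the double-bond units + 0 from the CH(+) atom = 12.

12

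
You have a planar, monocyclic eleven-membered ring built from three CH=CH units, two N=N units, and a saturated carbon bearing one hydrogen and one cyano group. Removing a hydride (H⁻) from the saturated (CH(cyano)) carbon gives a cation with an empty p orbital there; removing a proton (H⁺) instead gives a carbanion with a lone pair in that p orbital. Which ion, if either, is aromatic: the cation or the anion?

The cation

In either ion the ring is fully conjugated: every atom, including the new sp² carbon, supplies a p orbital.
Cation: 5 × 2 + 0 = 10 π electrons → 4(2)+2, aromatic.
Anion: 5 × 2 + 2 = 12 π electrons → 4(3), antiaromatic.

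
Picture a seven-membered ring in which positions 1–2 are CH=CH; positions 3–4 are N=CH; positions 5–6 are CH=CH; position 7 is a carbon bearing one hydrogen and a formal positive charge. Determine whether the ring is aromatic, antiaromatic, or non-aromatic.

Every ring atom contributes a p orbital perpendicular to the ring (the double-bond atoms are sp², each contributing one p electron; the doubly-bonded nitrogens are pyridine-type — their lone pairs lie in the ring plane, leaving one electron in the p orbital; the carbocation has an empty p orbital), so the π system is cyclic and fully conjugated.
Tallying contributions gives 3 × 2 = 6 from the double-bond units + 0 from the CH(+) atom = 6.
With 6 π electrons (n = 1), the Hückel 4n+2 condition holds.

Aromatic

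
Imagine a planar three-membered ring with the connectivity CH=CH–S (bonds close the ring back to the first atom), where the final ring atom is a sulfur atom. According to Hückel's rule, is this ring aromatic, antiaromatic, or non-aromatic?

All ring atoms are sp² and supply a p orbital to the ring (the double-bond atoms are sp², each contributing one p electron; the sulfur donates one lone pair from its p orbital); the conjugation is uninterrupted.
π-electron count: 1 × 2 = 2 from the double-bond unit + 2 from the S atom = 4.
4 = 4(1); a planar, fully conjugated 4n system is antiaromatic.

Antiaromatic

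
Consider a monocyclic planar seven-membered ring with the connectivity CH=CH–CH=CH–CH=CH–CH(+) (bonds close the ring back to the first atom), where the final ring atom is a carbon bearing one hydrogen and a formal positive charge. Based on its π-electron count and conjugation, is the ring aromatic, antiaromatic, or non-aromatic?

Aromatic

Every ring atom contributes a p orbital perpendicular to the ring (every atom in a ring double bond is sp² and brings one electron to the p orbital; the carbocation has an empty p orbital), so the π system is cyclic and fully conjugated.
π-electron count: 3 × 2 = 6 from the double-bond units + 0 from the CH(+) atom = 6.
Since 6 = 4·1 + 2, the ring meets the 4n+2 criterion.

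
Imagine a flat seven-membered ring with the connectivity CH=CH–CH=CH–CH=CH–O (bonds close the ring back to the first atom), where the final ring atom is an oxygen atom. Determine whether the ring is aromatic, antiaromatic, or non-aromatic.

Antiaromatic

The p orbitals form a continuous loop: the double-bond atoms are sp², each contributing one p electron; the oxygen donates one lone pair from its p orbital. The ring is fully conjugated.
Adding the contributions, 3 × 2 = 6 from the double-bond units + 2 from the O atom = 8.
With 8 = 4·2 π electrons, Hückel's rule classifies the planar ring as antiaromatic.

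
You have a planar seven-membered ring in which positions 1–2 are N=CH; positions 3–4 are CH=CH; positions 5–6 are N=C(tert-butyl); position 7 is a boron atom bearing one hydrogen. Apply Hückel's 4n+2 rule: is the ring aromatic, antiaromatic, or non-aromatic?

All ring atoms are sp² and supply a p orbital to the ring (the double-bond atoms are sp², each contributing one p electron; the doubly-bonded nitrogens are pyridine-type — their lone pairs lie in the ring plane, leaving one electron in the p orbital; the boron has an empty p orbital); the conjugation is uninterrupted.
π-electron count: 3 × 2 = 6 from the double-bond units + 0 from the BH atom = 6.
Since 6 = 4·1 + 2, the ring meets the 4n+2 criterion.

Aromatic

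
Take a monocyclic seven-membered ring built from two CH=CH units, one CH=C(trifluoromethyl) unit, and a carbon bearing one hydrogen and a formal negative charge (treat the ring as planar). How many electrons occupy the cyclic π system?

8

All ring atoms are sp² and supply a p orbital to the ring (each doubly-bonded ring atom is sp² with one p-orbital electron; the carbanion's lone pair occupies the p orbital); the conjugation is uninterrupted.
Tallying contributions gives 3 × 2 = 6 from the double-bond units + 2 from the CH(-) atom = 8.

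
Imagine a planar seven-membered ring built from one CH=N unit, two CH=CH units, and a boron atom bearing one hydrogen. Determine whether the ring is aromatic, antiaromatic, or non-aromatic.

All ring atoms are sp² and supply a p orbital to the ring (each doubly-bonded ring atom is sp² with one p-orbital electron; each sp² =N– keeps its lone pair in-plane and puts one electron into the π system; the boron has an empty p orbital); the conjugation is uninterrupted.
Tallying contributions gives 3 × 2 = 6 from the double-bond units + 0 from the BH atom = 6.
With 6 π electrons (n = 1), the Hückel 4n+2 condition holds.

Aromatic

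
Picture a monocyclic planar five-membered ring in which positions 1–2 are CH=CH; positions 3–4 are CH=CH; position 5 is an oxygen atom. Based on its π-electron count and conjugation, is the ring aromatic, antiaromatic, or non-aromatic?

Aromatic

Every ring atom contributes a p orbital perpendicular to the ring (the double-bond atoms are sp², each contributing one p electron; the oxygen donates one lone pair from its p orbital), so the π system is cyclic and fully conjugated.
π-electron count: 2 × 2 = 4 from the double-bond units + 2 from the O atom = 6.
Since 6 = 4·1 + 2, the ring meets the 4n+2 criterion.
(The species described is furan.)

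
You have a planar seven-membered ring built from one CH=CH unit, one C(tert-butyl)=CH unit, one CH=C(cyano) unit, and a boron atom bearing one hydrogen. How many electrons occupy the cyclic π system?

Every ring atom contributes a p orbital perpendicular to the ring (every atom in a ring double bond is sp² and brings one electron to the p orbital; the boron has an empty p orbital), so the π system is cyclic and fully conjugated.
Adding the contributions, 3 × 2 = 6 from the double-bond units + 0 from the BH atom = 6.

6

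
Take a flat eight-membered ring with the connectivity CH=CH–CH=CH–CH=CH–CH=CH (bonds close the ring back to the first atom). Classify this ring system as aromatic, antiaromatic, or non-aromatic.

Antiaromatic

Check conjugation: the double-bond atoms are sp², each contributing one p electron — every position has a p orbital, so the cyclic π system is continuous.
Adding the contributions, 4 × 2 = 8 from the 4 double-bond units.
8 = 4(2); a planar, fully conjugated 4n system is antiaromatic.
(The species described is cyclooctatetraene.)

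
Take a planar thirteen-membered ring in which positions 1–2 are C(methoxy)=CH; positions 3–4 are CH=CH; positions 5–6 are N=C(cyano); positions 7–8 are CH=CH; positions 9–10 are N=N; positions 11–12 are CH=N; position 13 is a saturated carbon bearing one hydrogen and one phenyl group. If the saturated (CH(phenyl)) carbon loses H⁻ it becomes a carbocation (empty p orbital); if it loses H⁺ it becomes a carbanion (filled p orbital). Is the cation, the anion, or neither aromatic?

In either ion the ring is fully conjugated: every atom, including the new sp² carbon, supplies a p orbital.
Cation: 6 × 2 + 0 = 12 π electrons → 4(3), antiaromatic.
Anion: 6 × 2 + 2 = 14 π electrons → 4(3)+2, aromatic.

The anion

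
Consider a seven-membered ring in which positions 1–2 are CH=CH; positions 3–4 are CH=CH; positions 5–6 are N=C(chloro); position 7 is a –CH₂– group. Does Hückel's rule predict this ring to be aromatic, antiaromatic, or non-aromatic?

The CH2 carbon is saturated: the tetrahedral CH₂ carbon is sp³ and has no p orbital in the ring π system. Conjugation is not continuous around the ring.
Hückel's rule only applies to fully conjugated rings, so this one is simply non-aromatic.

Non-aromatic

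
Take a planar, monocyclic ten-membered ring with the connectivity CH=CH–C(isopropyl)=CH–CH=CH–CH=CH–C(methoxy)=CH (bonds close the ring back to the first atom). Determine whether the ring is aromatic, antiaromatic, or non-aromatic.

All ring atoms are sp² and supply a p orbital to the ring (the double-bond atoms are sp², each contributing one p electron); the conjugation is uninterrupted.
Tallying contributions gives 5 × 2 = 10 from the 5 double-bond units.
10 = 4(2) + 2, which satisfies Hückel's 4n+2 rule.

Aromatic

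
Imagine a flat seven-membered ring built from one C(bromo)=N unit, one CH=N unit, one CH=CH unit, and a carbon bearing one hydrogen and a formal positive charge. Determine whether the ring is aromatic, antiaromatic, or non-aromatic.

The p orbitals form a continuous loop: every atom in a ring double bond is sp² and brings one electron to the p orbital; each =N– nitrogen is pyridine-type (lone pair in the sp² plane, one electron in the p orbital); the carbocation has an empty p orbital. The ring is fully conjugated.
Counting π electrons: 3 × 2 = 6 from the double-bond units + 0 from the CH(+) atom = 6.
With 6 π electrons (n = 1), the Hückel 4n+2 condition holds.

Aromatic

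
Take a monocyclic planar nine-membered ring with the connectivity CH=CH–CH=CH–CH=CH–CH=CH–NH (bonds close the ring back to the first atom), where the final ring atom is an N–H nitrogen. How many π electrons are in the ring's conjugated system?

Every ring atom contributes a p orbital perpendicular to the ring (each doubly-bonded ring atom is sp² with one p-orbital electron; the pyrrole-type nitrogen donates its lone pair from the p orbital), so the π system is cyclic and fully conjugated.
Adding the contributions, 4 × 2 = 8 from the double-bond units + 2 from the NH atom = 10.

10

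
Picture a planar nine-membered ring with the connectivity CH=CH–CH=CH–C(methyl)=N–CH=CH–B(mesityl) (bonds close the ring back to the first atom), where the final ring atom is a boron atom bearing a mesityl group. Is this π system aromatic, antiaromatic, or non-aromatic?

Antiaromatic

All ring atoms are sp² and supply a p orbital to the ring (the double-bond atoms are sp², each contributing one p electron; each sp² =N– keeps its lone pair in-plane and puts one electron into the π system; the boron has an empty p orbital); the conjugation is uninterrupted.
Adding the contributions, 4 × 2 = 8 from the double-bond units + 0 from the B(mesityl) atom = 8.
With 8 = 4·2 π electrons, Hückel's rule classifies the planar ring as antiaromatic.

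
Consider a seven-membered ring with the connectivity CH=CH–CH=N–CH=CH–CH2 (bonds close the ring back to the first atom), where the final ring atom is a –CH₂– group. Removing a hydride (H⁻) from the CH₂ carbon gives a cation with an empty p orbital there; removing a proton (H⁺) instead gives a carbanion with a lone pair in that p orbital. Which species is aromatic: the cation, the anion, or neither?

The cation

Both ions have a continuous loop of p orbitals — each ring atom is sp².
Cation: 3 × 2 + 0 = 6 π electrons → 4(1)+2, aromatic.
Anion: 3 × 2 + 2 = 8 π electrons → 4(2), antiaromatic.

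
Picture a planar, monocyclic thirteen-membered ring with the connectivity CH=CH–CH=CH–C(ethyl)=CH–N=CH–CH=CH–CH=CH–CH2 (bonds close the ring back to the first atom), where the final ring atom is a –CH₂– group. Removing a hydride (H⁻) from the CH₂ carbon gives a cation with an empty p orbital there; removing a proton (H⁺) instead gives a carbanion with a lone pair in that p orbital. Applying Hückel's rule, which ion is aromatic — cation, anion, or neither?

The anion

In both ions every ring atom is sp² and contributes a p orbital, so both rings are fully conjugated.
Cation: 6 × 2 + 0 = 12 π electrons → 4(3), antiaromatic.
Anion: 6 × 2 + 2 = 14 π electrons → 4(3)+2, aromatic.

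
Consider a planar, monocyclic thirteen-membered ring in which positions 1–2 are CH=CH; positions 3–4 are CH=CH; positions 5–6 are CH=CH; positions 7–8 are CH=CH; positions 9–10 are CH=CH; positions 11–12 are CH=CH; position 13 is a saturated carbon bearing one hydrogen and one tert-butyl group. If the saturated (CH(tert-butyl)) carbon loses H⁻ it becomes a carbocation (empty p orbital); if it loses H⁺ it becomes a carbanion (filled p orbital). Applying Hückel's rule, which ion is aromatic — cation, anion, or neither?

The anion

Once that carbon is sp², every ring atom has a p orbital and both ions are fully conjugated.
Cation: 6 × 2 + 0 = 12 π electrons → 4(3), antiaromatic.
Anion: 6 × 2 + 2 = 14 π electrons → 4(3)+2, aromatic.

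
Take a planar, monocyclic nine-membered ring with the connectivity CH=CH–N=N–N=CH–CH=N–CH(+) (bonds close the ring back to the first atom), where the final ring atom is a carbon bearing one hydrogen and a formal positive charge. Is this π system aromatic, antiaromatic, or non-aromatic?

Antiaromatic

All ring atoms are sp² and supply a p orbital to the ring (every atom in a ring double bond is sp² and brings one electron to the p orbital; the doubly-bonded nitrogens are pyridine-type — their lone pairs lie in the ring plane, leaving one electron in the p orbital; the carbocation has an empty p orbital); the conjugation is uninterrupted.
Counting π electrons: 4 × 2 = 8 from the double-bond units + 0 from the CH(+) atom = 8.
8 = 4(2); a planar, fully conjugated 4n system is antiaromatic.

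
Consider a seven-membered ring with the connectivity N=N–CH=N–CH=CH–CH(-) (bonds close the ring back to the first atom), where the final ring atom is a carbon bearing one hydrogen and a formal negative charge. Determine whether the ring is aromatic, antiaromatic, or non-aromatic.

Antiaromatic

Every ring atom contributes a p orbital perpendicular to the ring (every atom in a ring double bond is sp² and brings one electron to the p orbital; each sp² =N– keeps its lone pair in-plane and puts one electron into the π system; the carbanion's lone pair occupies the p orbital), so the π system is cyclic and fully conjugated.
Tallying contributions gives 3 × 2 = 6 from the double-bond units + 2 from the CH(-) atom = 8.
8 is a 4n count (n = 2), so the planar conjugated ring is antiaromatic.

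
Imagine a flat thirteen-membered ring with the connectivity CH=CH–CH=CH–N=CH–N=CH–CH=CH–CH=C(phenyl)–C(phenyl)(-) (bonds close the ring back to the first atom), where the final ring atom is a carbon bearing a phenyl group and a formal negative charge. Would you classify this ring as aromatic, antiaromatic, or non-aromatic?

All ring atoms are sp² and supply a p orbital to the ring (the double-bond atoms are sp², each contributing one p electron; the doubly-bonded nitrogens are pyridine-type — their lone pairs lie in the ring plane, leaving one electron in the p orbital; the carbanion's lone pair occupies the p orbital); the conjugation is uninterrupted.
Counting π electrons: 6 × 2 = 12 from the double-bond units + 2 from the C(phenyl)(-) atom = 14.
That gives a 4n+2 count (14, n = 3).

Aromatic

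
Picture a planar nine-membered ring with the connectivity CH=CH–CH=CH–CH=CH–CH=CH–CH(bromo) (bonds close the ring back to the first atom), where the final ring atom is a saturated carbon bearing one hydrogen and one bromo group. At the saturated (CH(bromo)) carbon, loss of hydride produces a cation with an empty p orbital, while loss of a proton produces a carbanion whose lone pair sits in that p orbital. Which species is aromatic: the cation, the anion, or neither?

Both ions have a continuous loop of p orbitals — each ring atom is sp².
Cation: 4 × 2 + 0 = 8 π electrons → 4(2), antiaromatic.
Anion: 4 × 2 + 2 = 10 π electrons → 4(2)+2, aromatic.

The anion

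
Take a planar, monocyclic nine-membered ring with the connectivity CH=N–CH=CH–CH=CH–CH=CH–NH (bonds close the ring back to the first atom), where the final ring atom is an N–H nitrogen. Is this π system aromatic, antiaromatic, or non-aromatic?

Aromatic

Every ring atom contributes a p orbital perpendicular to the ring (every atom in a ring double bond is sp² and brings one electron to the p orbital; the doubly-bonded nitrogens are pyridine-type — their lone pairs lie in the ring plane, leaving one electron in the p orbital; the pyrrole-type nitrogen donates its lone pair from the p orbital), so the π system is cyclic and fully conjugated.
π-electron count: 4 × 2 = 8 from the double-bond units + 2 from the NH atom = 10.
Since 10 = 4·2 + 2, the ring meets the 4n+2 criterion.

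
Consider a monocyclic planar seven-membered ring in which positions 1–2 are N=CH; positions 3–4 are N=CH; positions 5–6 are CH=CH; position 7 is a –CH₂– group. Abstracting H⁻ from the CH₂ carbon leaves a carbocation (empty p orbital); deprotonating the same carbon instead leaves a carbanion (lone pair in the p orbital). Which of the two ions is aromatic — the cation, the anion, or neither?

In both ions every ring atom is sp² and contributes a p orbital, so both rings are fully conjugated.
Cation: 3 × 2 + 0 = 6 π electrons → 4(1)+2, aromatic.
Anion: 3 × 2 + 2 = 8 π electrons → 4(2), antiaromatic.

The cation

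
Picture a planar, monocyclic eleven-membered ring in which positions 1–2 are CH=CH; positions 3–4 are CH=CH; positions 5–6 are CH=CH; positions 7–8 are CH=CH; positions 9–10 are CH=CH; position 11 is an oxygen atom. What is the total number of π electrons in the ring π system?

12

The p orbitals form a continuous loop: every atom in a ring double bond is sp² and brings one electron to the p orbital; the oxygen donates one lone pair from its p orbital. The ring is fully conjugated.
Tallying contributions gives 5 × 2 = 10 from the double-bond units + 2 from the O atom = 12.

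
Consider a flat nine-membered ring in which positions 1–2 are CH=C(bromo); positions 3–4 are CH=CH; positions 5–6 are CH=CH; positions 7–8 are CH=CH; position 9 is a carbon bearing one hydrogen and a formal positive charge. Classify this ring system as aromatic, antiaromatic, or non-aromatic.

Antiaromatic

Every ring atom contributes a p orbital perpendicular to the ring (the double-bond atoms are sp², each contributing one p electron; the carbocation has an empty p orbital), so the π system is cyclic and fully conjugated.
Counting π electrons: 4 × 2 = 8 from the double-bond units + 0 from the CH(+) atom = 8.
A 4n π count (8, n = 2) in a planar conjugated ring means antiaromatic.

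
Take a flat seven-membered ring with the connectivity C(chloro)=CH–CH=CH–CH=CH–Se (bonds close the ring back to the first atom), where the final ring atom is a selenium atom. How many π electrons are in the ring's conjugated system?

8

Check conjugation: the double-bond atoms are sp², each contributing one p electron; the selenium donates one lone pair from its p orbital — every position has a p orbital, so the cyclic π system is continuous.
Adding the contributions, 3 × 2 = 6 from the double-bond units + 2 from the Se atom = 8.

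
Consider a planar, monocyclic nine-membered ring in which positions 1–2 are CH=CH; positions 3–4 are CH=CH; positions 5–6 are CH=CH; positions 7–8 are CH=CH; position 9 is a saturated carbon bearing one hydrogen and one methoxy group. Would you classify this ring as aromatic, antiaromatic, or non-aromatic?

Non-aromatic

At the CH(methoxy) position, that saturated carbon is sp³ and has no p orbital in the ring π system; the ring's p-orbital overlap is broken there.
Without a continuous loop of overlapping p orbitals the Hückel electron count never comes into play.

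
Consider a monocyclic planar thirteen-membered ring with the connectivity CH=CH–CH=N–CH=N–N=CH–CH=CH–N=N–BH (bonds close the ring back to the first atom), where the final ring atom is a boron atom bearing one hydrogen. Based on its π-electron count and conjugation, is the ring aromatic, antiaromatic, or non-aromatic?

The p orbitals form a continuous loop: each doubly-bonded ring atom is sp² with one p-orbital electron; each =N– nitrogen is pyridine-type (lone pair in the sp² plane, one electron in the p orbital); the boron has an empty p orbital. The ring is fully conjugated.
π-electron count: 6 × 2 = 12 from the double-bond units + 0 from the BH atom = 12.
12 is a 4n count (n = 3), so the planar conjugated ring is antiaromatic.

Antiaromatic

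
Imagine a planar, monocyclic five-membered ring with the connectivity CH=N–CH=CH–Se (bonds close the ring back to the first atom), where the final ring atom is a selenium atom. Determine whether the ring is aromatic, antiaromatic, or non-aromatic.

Aromatic

The p orbitals form a continuous loop: each doubly-bonded ring atom is sp² with one p-orbital electron; the doubly-bonded nitrogens are pyridine-type — their lone pairs lie in the ring plane, leaving one electron in the p orbital; the selenium donates one lone pair from its p orbital. The ring is fully conjugated.
π-electron count: 2 × 2 = 4 from the double-bond units + 2 from the Se atom = 6.
With 6 π electrons (n = 1), the Hückel 4n+2 condition holds.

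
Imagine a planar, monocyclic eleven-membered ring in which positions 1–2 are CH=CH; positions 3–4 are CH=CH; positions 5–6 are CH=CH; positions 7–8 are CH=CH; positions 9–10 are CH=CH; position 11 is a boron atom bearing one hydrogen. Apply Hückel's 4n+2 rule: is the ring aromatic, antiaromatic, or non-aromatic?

All ring atoms are sp² and supply a p orbital to the ring (every atom in a ring double bond is sp² and brings one electron to the p orbital; the boron has an empty p orbital); the conjugation is uninterrupted.
Adding the contributions, 5 × 2 = 10 from the double-bond units + 0 from the BH atom = 10.
With 10 π electrons (n = 2), the Hückel 4n+2 condition holds.

Aromatic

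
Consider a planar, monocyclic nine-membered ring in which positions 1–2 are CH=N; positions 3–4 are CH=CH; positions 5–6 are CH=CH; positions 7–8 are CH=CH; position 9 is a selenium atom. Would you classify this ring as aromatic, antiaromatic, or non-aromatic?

The p orbitals form a continuous loop: the double-bond atoms are sp², each contributing one p electron; each =N– nitrogen is pyridine-type (lone pair in the sp² plane, one electron in the p orbital); the selenium donates one lone pair from its p orbital. The ring is fully conjugated.
π-electron count: 4 × 2 = 8 from the double-bond units + 2 from the Se atom = 10.
10 = 4(2) + 2, which satisfies Hückel's 4n+2 rule.

Aromatic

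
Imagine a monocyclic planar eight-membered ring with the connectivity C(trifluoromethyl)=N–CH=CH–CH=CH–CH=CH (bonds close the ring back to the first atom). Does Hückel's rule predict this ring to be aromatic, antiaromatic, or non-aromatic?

The p orbitals form a continuous loop: every atom in a ring double bond is sp² and brings one electron to the p orbital; each sp² =N– keeps its lone pair in-plane and puts one electron into the π system. The ring is fully conjugated.
Tallying contributions gives 4 × 2 = 8 from the 4 double-bond units.
8 is a 4n count (n = 2), so the planar conjugated ring is antiaromatic.

Antiaromatic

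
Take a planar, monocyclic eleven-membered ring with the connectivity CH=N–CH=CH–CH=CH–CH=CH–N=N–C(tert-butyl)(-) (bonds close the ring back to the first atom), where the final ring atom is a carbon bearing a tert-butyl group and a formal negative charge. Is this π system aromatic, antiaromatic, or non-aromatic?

All ring atoms are sp² and supply a p orbital to the ring (every atom in a ring double bond is sp² and brings one electron to the p orbital; each sp² =N– keeps its lone pair in-plane and puts one electron into the π system; the carbanion's lone pair occupies the p orbital); the conjugation is uninterrupted.
π-electron count: 5 × 2 = 10 from the double-bond units + 2 from the C(tert-butyl)(-) atom = 12.
12 = 4(3); a planar, fully conjugated 4n system is antiaromatic.

Antiaromatic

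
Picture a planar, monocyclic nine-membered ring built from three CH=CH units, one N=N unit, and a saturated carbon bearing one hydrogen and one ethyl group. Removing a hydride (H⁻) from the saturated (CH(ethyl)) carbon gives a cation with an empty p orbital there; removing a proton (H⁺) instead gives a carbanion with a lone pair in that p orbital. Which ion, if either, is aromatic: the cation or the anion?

The anion

In either ion the ring is fully conjugated: every atom, including the new sp² carbon, supplies a p orbital.
Cation: 4 × 2 + 0 = 8 π electrons → 4(2), antiaromatic.
Anion: 4 × 2 + 2 = 10 π electrons → 4(2)+2, aromatic.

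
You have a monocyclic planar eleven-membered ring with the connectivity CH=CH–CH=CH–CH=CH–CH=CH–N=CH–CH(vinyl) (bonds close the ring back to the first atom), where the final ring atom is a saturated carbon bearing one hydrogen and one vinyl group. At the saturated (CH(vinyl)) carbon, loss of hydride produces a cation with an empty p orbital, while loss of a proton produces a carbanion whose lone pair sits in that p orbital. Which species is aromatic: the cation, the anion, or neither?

Both ions have a continuous loop of p orbitals — each ring atom is sp².
Cation: 5 × 2 + 0 = 10 π electrons → 4(2)+2, aromatic.
Anion: 5 × 2 + 2 = 12 π electrons → 4(3), antiaromatic.

The cation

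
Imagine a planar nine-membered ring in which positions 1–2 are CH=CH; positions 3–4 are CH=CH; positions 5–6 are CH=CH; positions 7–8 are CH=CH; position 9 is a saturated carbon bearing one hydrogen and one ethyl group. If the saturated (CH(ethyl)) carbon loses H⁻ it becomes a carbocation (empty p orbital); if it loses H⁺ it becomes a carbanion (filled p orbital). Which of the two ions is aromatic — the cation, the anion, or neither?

The anion

Once that carbon is sp², every ring atom has a p orbital and both ions are fully conjugated.
Cation: 4 × 2 + 0 = 8 π electrons → 4(2), antiaromatic.
Anion: 4 × 2 + 2 = 10 π electrons → 4(2)+2, aromatic.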